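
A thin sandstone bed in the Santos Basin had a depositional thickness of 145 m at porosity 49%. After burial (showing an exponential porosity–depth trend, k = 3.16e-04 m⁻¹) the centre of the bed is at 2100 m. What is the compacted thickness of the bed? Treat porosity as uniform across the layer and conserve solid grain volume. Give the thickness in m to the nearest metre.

Working in km (1 km = 1000 m; k in km⁻¹ = k in m⁻¹ × 1000):
Porosity at 2.1 km: n = 0.49·exp(−0.316×2.1) = 0.2523
Solid-volume conservation: h(1−n) = h₀(1−n₀) ⇒ h = h₀·(1−n₀)/(1−n)
h = 0.145 × (1 − 0.49)/(1 − 0.2523) = 0.145 × 0.6821 = 0.0989 km

99 m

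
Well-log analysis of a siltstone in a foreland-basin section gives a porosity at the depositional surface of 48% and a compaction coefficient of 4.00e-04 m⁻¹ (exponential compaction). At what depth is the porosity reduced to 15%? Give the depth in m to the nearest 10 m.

2910 m

Working in km (1 km = 1000 m; k in km⁻¹ = k in m⁻¹ × 1000):
Invert Athy's law: Z = ln(phi₀/phi) / k
Z = ln(0.48/0.15) / 0.4 = ln(3.2) / 0.4 = 1.1632 / 0.4 = 2.908 km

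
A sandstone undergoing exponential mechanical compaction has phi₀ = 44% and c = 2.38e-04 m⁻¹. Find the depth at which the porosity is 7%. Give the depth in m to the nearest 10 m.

7720 m

Working in km (1 km = 1000 m; c in km⁻¹ = c in m⁻¹ × 1000):
Invert Athy's law: Z = ln(phi₀/phi) / c
Z = ln(0.44/0.07) / 0.238 = ln(6.286) / 0.238 = 1.8383 / 0.238 = 7.724 km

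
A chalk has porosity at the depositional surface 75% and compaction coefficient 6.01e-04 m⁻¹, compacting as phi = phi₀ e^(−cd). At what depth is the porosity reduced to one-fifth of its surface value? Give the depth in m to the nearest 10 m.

Working in km (1 km = 1000 m; c in km⁻¹ = c in m⁻¹ × 1000):
phi/phi₀ = 1/5 ⇒ exp(−c·d) = 1/5 ⇒ d = ln(5) / c
d = 1.6094 / 0.601 = 2.678 km

2680 m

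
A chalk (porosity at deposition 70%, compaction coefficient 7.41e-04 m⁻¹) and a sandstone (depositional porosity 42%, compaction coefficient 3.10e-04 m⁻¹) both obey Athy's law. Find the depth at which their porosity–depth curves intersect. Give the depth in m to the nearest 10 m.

Working in km (1 km = 1000 m; k in km⁻¹ = k in m⁻¹ × 1000):
Set φ₀ₐ e^(−kₐd) = φ₀ᵦ e^(−kᵦd) ⇒ ln(φ₀ₐ/φ₀ᵦ) = (kₐ − kᵦ)·d
d = ln(0.7/0.42) / (0.741 − 0.31) = 0.5108 / 0.431 = 1.185 km

1190 m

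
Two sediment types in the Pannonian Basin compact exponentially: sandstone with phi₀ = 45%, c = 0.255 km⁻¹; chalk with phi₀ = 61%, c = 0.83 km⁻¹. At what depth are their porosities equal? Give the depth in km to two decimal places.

0.53 km

Set phi₀ₐ e^(−cₐZ) = phi₀ᵦ e^(−cᵦZ) ⇒ ln(phi₀ₐ/phi₀ᵦ) = (cₐ − cᵦ)·Z
Z = ln(0.45/0.61) / (0.255 − 0.83) = -0.3042 / -0.575 = 0.529 km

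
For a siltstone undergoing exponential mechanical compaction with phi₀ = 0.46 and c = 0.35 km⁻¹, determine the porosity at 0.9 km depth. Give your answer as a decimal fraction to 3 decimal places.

phi = phi₀·exp(−c·Z) = 0.46 × exp(−0.35 × 0.9) = 0.46 × exp(−0.315)
  = 0.46 × 0.7298 = 0.3357

0.336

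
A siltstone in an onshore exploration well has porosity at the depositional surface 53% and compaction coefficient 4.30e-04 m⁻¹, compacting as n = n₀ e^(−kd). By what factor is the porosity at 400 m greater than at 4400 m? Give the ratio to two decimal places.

5.58

Working in km (1 km = 1000 m; k in km⁻¹ = k in m⁻¹ × 1000):
n(d₁)/n(d₂) = e^(−k·d₁)/e^(−k·d₂) = e^{k(d₂−d₁)}
= exp(0.43 × 4) = exp(1.72) = 5.5845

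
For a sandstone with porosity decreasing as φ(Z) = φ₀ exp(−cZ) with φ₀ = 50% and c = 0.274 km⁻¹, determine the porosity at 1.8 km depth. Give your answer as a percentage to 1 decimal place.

30.5%

φ = φ₀·exp(−c·Z) = 0.5 × exp(−0.274 × 1.8) = 0.5 × exp(−0.4932)
  = 0.5 × 0.6107 = 0.3053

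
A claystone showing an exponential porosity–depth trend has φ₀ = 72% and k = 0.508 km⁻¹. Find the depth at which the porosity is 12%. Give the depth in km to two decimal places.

3.53 km

Invert Athy's law: z = ln(φ₀/φ) / k
z = ln(0.72/0.12) / 0.508 = ln(6) / 0.508 = 1.7918 / 0.508 = 3.527 km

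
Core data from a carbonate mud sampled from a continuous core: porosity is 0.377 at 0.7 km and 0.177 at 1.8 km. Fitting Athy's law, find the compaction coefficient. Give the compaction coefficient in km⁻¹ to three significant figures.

0.687 km⁻¹

Athy: phi(Z) = phi₀ e^(−cZ) ⇒ phi₁/phi₂ = e^{c(Z₂−Z₁)} ⇒ c = ln(phi₁/phi₂)/(Z₂−Z₁)
c = ln(0.377/0.177) / (1.8 − 0.7) = ln(2.13) / 1.1 = 0.7561 / 1.1 = 0.6874 km⁻¹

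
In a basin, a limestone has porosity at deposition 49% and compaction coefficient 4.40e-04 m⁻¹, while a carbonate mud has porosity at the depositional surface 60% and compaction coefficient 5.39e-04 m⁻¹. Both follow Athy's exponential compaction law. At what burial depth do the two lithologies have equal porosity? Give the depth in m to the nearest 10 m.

2050 m

Working in km (1 km = 1000 m; k in km⁻¹ = k in m⁻¹ × 1000):
Set φ₀ₐ e^(−kₐz) = φ₀ᵦ e^(−kᵦz) ⇒ ln(φ₀ₐ/φ₀ᵦ) = (kₐ − kᵦ)·z
z = ln(0.49/0.6) / (0.44 − 0.539) = -0.2025 / -0.099 = 2.046 km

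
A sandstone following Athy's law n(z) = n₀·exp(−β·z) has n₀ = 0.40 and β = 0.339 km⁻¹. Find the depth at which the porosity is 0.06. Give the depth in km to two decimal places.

Invert Athy's law: z = ln(n₀/n) / β
z = ln(0.4/0.06) / 0.339 = ln(6.667) / 0.339 = 1.8971 / 0.339 = 5.596 km

5.60 km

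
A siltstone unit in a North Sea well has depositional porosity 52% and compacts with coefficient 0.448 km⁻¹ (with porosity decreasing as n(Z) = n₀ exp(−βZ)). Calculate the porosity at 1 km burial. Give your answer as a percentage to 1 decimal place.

33.2%

n = n₀·exp(−β·Z) = 0.52 × exp(−0.448 × 1) = 0.52 × exp(−0.448)
  = 0.52 × 0.6389 = 0.3322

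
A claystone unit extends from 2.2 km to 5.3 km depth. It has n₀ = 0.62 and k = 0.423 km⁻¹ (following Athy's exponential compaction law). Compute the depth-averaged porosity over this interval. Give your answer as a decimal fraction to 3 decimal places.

⟨n⟩ = (1/(z₂−z₁)) ∫ n₀ e^(−kz) dz = n₀·(e^(−k·z₁) − e^(−k·z₂)) / (k·(z₂−z₁))
e^(−0.423×2.2) = 0.3943; e^(−0.423×5.3) = 0.1063
⟨n⟩ = 0.62 × (0.3943 − 0.1063) / (0.423 × 3.1) = 0.62 × 0.2197 = 0.1362

0.136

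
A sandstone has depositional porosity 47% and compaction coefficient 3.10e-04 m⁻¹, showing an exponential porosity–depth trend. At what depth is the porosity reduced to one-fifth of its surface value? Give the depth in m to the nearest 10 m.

5190 m

Working in km (1 km = 1000 m; k in km⁻¹ = k in m⁻¹ × 1000):
n/n₀ = 1/5 ⇒ exp(−k·Z) = 1/5 ⇒ Z = ln(5) / k
Z = 1.6094 / 0.31 = 5.192 km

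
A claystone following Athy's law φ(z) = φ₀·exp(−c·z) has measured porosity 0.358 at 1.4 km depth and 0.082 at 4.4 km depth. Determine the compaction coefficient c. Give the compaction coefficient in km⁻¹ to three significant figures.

Athy: φ(z) = φ₀ e^(−cz) ⇒ φ₁/φ₂ = e^{c(z₂−z₁)} ⇒ c = ln(φ₁/φ₂)/(z₂−z₁)
c = ln(0.358/0.082) / (4.4 − 1.4) = ln(4.366) / 3 = 1.4738 / 3 = 0.4913 km⁻¹

0.491 km⁻¹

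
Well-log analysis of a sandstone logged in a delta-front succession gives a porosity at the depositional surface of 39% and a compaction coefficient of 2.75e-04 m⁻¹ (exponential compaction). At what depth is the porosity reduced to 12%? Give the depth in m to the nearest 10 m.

Working in km (1 km = 1000 m; c in km⁻¹ = c in m⁻¹ × 1000):
Invert Athy's law: z = ln(φ₀/φ) / c
z = ln(0.39/0.12) / 0.275 = ln(3.25) / 0.275 = 1.1787 / 0.275 = 4.286 km

4290 m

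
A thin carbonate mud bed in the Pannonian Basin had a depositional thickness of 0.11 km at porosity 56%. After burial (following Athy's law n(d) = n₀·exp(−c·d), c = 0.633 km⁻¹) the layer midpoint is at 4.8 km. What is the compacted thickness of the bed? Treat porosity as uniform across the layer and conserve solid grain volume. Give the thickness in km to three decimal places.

Porosity at 4.8 km: n = 0.56·exp(−0.633×4.8) = 0.0268
Solid-volume conservation: h(1−n) = h₀(1−n₀) ⇒ h = h₀·(1−n₀)/(1−n)
h = 0.11 × (1 − 0.56)/(1 − 0.0268) = 0.11 × 0.4521 = 0.0497 km

0.050 km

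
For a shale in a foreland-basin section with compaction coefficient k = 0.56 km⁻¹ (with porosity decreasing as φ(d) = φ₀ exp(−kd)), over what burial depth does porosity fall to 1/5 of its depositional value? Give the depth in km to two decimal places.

φ/φ₀ = 1/5 ⇒ exp(−k·d) = 1/5 ⇒ d = ln(5) / k
d = 1.6094 / 0.56 = 2.874 km

2.87 km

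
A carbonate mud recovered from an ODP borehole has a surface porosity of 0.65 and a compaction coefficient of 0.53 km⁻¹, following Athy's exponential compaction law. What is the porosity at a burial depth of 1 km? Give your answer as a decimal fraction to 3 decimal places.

0.383

φ = φ₀·exp(−k·d) = 0.65 × exp(−0.53 × 1) = 0.65 × exp(−0.53)
  = 0.65 × 0.5886 = 0.3826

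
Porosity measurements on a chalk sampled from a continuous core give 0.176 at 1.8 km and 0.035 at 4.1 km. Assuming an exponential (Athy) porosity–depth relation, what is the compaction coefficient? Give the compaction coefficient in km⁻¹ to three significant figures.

0.702 km⁻¹

Athy: n(Z) = n₀ e^(−cZ) ⇒ n₁/n₂ = e^{c(Z₂−Z₁)} ⇒ c = ln(n₁/n₂)/(Z₂−Z₁)
c = ln(0.176/0.035) / (4.1 − 1.8) = ln(5.029) / 2.3 = 1.6151 / 2.3 = 0.7022 km⁻¹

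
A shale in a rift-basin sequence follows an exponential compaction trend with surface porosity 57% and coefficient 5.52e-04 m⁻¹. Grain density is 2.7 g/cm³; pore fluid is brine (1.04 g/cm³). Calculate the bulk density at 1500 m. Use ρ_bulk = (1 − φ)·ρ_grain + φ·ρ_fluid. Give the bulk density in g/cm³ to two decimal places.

2.29 g/cm³

Working in km (1 km = 1000 m; β in km⁻¹ = β in m⁻¹ × 1000):
Porosity at depth: φ = 0.57·exp(−0.552×1.5) = 0.57×0.4369 = 0.2490
Bulk density: ρ_b = (1−φ)ρ_g + φ·ρ_f = 0.7510×2.7 + 0.2490×1.04
       = 2.028 + 0.259 = 2.287 g/cm³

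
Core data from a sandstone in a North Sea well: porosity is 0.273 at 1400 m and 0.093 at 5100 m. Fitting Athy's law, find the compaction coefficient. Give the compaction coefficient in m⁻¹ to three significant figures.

Working in km (1 km = 1000 m; β in km⁻¹ = β in m⁻¹ × 1000):
Athy: phi(Z) = phi₀ e^(−βZ) ⇒ phi₁/phi₂ = e^{β(Z₂−Z₁)} ⇒ β = ln(phi₁/phi₂)/(Z₂−Z₁)
β = ln(0.273/0.093) / (5.1 − 1.4) = ln(2.935) / 3.7 = 1.0769 / 3.7 = 0.291 km⁻¹

0.000291 m⁻¹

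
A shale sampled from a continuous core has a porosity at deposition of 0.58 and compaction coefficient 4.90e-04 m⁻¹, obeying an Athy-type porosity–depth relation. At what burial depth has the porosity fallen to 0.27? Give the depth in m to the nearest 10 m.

Working in km (1 km = 1000 m; c in km⁻¹ = c in m⁻¹ × 1000):
Invert Athy's law: z = ln(φ₀/φ) / c
z = ln(0.58/0.27) / 0.49 = ln(2.148) / 0.49 = 0.7646 / 0.49 = 1.560 km

1560 m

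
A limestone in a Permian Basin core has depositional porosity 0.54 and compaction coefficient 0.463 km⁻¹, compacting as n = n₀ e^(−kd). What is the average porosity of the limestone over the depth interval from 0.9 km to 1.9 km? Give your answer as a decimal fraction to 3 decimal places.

⟨n⟩ = (1/(d₂−d₁)) ∫ n₀ e^(−kd) dd = n₀·(e^(−k·d₁) − e^(−k·d₂)) / (k·(d₂−d₁))
e^(−0.463×0.9) = 0.6592; e^(−0.463×1.9) = 0.4149
⟨n⟩ = 0.54 × (0.6592 − 0.4149) / (0.463 × 1) = 0.54 × 0.5277 = 0.2849

0.285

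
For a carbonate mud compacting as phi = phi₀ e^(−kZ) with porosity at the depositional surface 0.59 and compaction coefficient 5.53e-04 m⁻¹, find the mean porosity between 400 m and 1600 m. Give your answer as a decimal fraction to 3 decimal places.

0.346

Working in km (1 km = 1000 m; k in km⁻¹ = k in m⁻¹ × 1000):
⟨phi⟩ = (1/(Z₂−Z₁)) ∫ phi₀ e^(−kZ) dZ = phi₀·(e^(−k·Z₁) − e^(−k·Z₂)) / (k·(Z₂−Z₁))
e^(−0.553×0.4) = 0.8016; e^(−0.553×1.6) = 0.4128
⟨phi⟩ = 0.59 × (0.8016 − 0.4128) / (0.553 × 1.2) = 0.59 × 0.5858 = 0.3456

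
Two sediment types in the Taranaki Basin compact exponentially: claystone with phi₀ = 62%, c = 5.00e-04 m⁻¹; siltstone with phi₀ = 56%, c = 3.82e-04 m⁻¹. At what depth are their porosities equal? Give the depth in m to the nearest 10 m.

860 m

Working in km (1 km = 1000 m; c in km⁻¹ = c in m⁻¹ × 1000):
Set phi₀ₐ e^(−cₐz) = phi₀ᵦ e^(−cᵦz) ⇒ ln(phi₀ₐ/phi₀ᵦ) = (cₐ − cᵦ)·z
z = ln(0.62/0.56) / (0.5 − 0.382) = 0.1018 / 0.118 = 0.863 km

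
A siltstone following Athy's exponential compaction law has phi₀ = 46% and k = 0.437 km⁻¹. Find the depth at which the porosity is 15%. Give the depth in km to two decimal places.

Invert Athy's law: d = ln(phi₀/phi) / k
d = ln(0.46/0.15) / 0.437 = ln(3.067) / 0.437 = 1.1206 / 0.437 = 2.564 km

2.56 km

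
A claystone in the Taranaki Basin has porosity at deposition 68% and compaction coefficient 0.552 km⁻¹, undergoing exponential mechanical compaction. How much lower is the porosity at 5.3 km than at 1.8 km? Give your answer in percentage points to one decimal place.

n(1.8) = 0.68·e^(−0.552×1.8) = 0.2518
n(5.3) = 0.68·e^(−0.552×5.3) = 0.0365
Δn = 0.2518 − 0.0365 = 0.2153

21.5 percentage points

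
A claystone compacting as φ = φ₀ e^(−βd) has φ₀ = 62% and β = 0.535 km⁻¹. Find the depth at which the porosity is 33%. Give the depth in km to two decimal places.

Invert Athy's law: d = ln(φ₀/φ) / β
d = ln(0.62/0.33) / 0.535 = ln(1.879) / 0.535 = 0.6306 / 0.535 = 1.179 km

1.18 km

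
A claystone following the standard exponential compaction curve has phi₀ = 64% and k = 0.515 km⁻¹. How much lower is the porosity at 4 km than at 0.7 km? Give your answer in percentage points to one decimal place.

36.5 percentage points

phi(0.7) = 0.64·e^(−0.515×0.7) = 0.4463
phi(4) = 0.64·e^(−0.515×4) = 0.0816
Δphi = 0.4463 − 0.0816 = 0.3647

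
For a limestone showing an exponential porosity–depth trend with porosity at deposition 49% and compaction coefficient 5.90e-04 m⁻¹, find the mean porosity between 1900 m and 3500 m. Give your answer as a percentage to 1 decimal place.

10.3%

Working in km (1 km = 1000 m; k in km⁻¹ = k in m⁻¹ × 1000):
⟨phi⟩ = (1/(Z₂−Z₁)) ∫ phi₀ e^(−kZ) dZ = phi₀·(e^(−k·Z₁) − e^(−k·Z₂)) / (k·(Z₂−Z₁))
e^(−0.59×1.9) = 0.3260; e^(−0.59×3.5) = 0.1268
⟨phi⟩ = 0.49 × (0.3260 − 0.1268) / (0.59 × 1.6) = 0.49 × 0.2109 = 0.1034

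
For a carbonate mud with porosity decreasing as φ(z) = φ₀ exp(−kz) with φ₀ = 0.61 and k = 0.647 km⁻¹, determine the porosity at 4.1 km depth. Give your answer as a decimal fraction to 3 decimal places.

0.043

φ = φ₀·exp(−k·z) = 0.61 × exp(−0.647 × 4.1) = 0.61 × exp(−2.653)
  = 0.61 × 0.0705 = 0.0430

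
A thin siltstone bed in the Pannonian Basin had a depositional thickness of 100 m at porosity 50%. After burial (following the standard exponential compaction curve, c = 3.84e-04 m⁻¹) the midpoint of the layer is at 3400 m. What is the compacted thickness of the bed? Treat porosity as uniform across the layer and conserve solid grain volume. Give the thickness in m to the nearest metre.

58 m

Working in km (1 km = 1000 m; c in km⁻¹ = c in m⁻¹ × 1000):
Porosity at 3.4 km: φ = 0.5·exp(−0.384×3.4) = 0.1355
Solid-volume conservation: h(1−φ) = h₀(1−φ₀) ⇒ h = h₀·(1−φ₀)/(1−φ)
h = 0.1 × (1 − 0.5)/(1 − 0.1355) = 0.1 × 0.5784 = 0.0578 km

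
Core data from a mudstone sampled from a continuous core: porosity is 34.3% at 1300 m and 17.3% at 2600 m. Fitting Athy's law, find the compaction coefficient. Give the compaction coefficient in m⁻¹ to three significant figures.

Working in km (1 km = 1000 m; k in km⁻¹ = k in m⁻¹ × 1000):
Athy: φ(z) = φ₀ e^(−kz) ⇒ φ₁/φ₂ = e^{k(z₂−z₁)} ⇒ k = ln(φ₁/φ₂)/(z₂−z₁)
k = ln(0.343/0.173) / (2.6 − 1.3) = ln(1.983) / 1.3 = 0.6844 / 1.3 = 0.5265 km⁻¹

0.000526 m⁻¹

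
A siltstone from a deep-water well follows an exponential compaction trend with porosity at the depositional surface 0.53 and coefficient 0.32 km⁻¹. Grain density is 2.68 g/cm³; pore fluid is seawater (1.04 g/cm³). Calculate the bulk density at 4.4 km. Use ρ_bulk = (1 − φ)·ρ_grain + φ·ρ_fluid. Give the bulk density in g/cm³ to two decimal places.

Porosity at depth: phi = 0.53·exp(−0.32×4.4) = 0.53×0.2446 = 0.1297
Bulk density: ρ_b = (1−phi)ρ_g + phi·ρ_f = 0.8703×2.68 + 0.1297×1.04
       = 2.333 + 0.135 = 2.467 g/cm³

2.47 g/cm³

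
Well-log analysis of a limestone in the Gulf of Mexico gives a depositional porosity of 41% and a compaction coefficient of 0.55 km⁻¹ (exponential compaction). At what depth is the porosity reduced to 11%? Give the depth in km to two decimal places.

2.39 km

Invert Athy's law: z = ln(n₀/n) / c
z = ln(0.41/0.11) / 0.55 = ln(3.727) / 0.55 = 1.3157 / 0.55 = 2.392 km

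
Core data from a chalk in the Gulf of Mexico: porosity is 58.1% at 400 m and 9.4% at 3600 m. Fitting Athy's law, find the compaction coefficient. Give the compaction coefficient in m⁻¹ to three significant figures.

Working in km (1 km = 1000 m; k in km⁻¹ = k in m⁻¹ × 1000):
Athy: phi(Z) = phi₀ e^(−kZ) ⇒ phi₁/phi₂ = e^{k(Z₂−Z₁)} ⇒ k = ln(phi₁/phi₂)/(Z₂−Z₁)
k = ln(0.581/0.094) / (3.6 − 0.4) = ln(6.181) / 3.2 = 1.8215 / 3.2 = 0.5692 km⁻¹

0.000569 m⁻¹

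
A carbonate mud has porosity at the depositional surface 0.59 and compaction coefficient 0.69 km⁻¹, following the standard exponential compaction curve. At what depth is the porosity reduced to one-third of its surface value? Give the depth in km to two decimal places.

1.59 km

φ/φ₀ = 1/3 ⇒ exp(−c·d) = 1/3 ⇒ d = ln(3) / c
d = 1.0986 / 0.69 = 1.592 km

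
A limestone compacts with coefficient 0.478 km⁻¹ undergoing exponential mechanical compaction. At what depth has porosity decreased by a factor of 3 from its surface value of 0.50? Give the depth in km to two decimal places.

2.30 km

n/n₀ = 1/3 ⇒ exp(−k·z) = 1/3 ⇒ z = ln(3) / k
z = 1.0986 / 0.478 = 2.298 km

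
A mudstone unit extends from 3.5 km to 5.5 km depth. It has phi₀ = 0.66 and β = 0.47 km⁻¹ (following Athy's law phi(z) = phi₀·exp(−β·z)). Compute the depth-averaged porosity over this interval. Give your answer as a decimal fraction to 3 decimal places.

⟨phi⟩ = (1/(z₂−z₁)) ∫ phi₀ e^(−βz) dz = phi₀·(e^(−β·z₁) − e^(−β·z₂)) / (β·(z₂−z₁))
e^(−0.47×3.5) = 0.1930; e^(−0.47×5.5) = 0.0754
⟨phi⟩ = 0.66 × (0.1930 − 0.0754) / (0.47 × 2) = 0.66 × 0.1251 = 0.0826

0.083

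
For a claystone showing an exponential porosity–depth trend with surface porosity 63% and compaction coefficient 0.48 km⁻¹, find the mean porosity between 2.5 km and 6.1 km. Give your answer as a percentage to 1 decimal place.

⟨phi⟩ = (1/(d₂−d₁)) ∫ phi₀ e^(−βd) dd = phi₀·(e^(−β·d₁) − e^(−β·d₂)) / (β·(d₂−d₁))
e^(−0.48×2.5) = 0.3012; e^(−0.48×6.1) = 0.0535
⟨phi⟩ = 0.63 × (0.3012 − 0.0535) / (0.48 × 3.6) = 0.63 × 0.1433 = 0.0903

9.0%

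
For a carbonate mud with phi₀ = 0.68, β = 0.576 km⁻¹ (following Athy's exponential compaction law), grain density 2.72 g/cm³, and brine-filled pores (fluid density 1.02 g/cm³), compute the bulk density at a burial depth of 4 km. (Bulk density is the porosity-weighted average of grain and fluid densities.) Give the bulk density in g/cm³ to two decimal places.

2.60 g/cm³

Porosity at depth: phi = 0.68·exp(−0.576×4) = 0.68×0.0999 = 0.0679
Bulk density: ρ_b = (1−phi)ρ_g + phi·ρ_f = 0.9321×2.72 + 0.0679×1.02
       = 2.535 + 0.069 = 2.605 g/cm³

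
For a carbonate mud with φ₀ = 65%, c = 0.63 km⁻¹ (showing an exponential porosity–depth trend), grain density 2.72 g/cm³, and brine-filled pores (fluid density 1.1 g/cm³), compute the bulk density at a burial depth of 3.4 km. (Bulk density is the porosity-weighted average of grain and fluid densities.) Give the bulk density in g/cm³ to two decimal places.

2.60 g/cm³

Porosity at depth: φ = 0.65·exp(−0.63×3.4) = 0.65×0.1174 = 0.0763
Bulk density: ρ_b = (1−φ)ρ_g + φ·ρ_f = 0.9237×2.72 + 0.0763×1.1
       = 2.512 + 0.084 = 2.596 g/cm³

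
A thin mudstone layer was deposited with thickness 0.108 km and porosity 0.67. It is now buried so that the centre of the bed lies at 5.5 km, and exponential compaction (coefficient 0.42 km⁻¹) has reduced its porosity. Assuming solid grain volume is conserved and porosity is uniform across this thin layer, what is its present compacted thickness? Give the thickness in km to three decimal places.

0.038 km

Porosity at 5.5 km: phi = 0.67·exp(−0.42×5.5) = 0.0665
Solid-volume conservation: h(1−phi) = h₀(1−phi₀) ⇒ h = h₀·(1−phi₀)/(1−phi)
h = 0.108 × (1 − 0.67)/(1 − 0.0665) = 0.108 × 0.3535 = 0.0382 km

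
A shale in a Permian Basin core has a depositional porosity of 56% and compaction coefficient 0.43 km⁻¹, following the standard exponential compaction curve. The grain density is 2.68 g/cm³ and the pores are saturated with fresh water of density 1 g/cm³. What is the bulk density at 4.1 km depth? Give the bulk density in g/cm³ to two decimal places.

2.52 g/cm³

Porosity at depth: phi = 0.56·exp(−0.43×4.1) = 0.56×0.1715 = 0.0961
Bulk density: ρ_b = (1−phi)ρ_g + phi·ρ_f = 0.9039×2.68 + 0.0961×1
       = 2.423 + 0.096 = 2.519 g/cm³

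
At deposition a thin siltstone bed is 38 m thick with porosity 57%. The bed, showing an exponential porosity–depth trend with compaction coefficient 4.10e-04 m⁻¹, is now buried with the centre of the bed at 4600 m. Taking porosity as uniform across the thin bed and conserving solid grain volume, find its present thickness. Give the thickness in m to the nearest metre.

18 m

Working in km (1 km = 1000 m; k in km⁻¹ = k in m⁻¹ × 1000):
Porosity at 4.6 km: φ = 0.57·exp(−0.41×4.6) = 0.0865
Solid-volume conservation: h(1−φ) = h₀(1−φ₀) ⇒ h = h₀·(1−φ₀)/(1−φ)
h = 0.038 × (1 − 0.57)/(1 − 0.0865) = 0.038 × 0.4707 = 0.0179 km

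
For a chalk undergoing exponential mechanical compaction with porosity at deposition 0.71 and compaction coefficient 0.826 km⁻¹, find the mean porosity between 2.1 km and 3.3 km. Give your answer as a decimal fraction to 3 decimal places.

⟨phi⟩ = (1/(d₂−d₁)) ∫ phi₀ e^(−βd) dd = phi₀·(e^(−β·d₁) − e^(−β·d₂)) / (β·(d₂−d₁))
e^(−0.826×2.1) = 0.1765; e^(−0.826×3.3) = 0.0655
⟨phi⟩ = 0.71 × (0.1765 − 0.0655) / (0.826 × 1.2) = 0.71 × 0.1120 = 0.0795

0.079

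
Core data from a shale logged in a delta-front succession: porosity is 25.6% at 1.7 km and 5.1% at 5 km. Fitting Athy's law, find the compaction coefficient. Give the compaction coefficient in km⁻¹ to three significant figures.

Athy: φ(Z) = φ₀ e^(−βZ) ⇒ φ₁/φ₂ = e^{β(Z₂−Z₁)} ⇒ β = ln(φ₁/φ₂)/(Z₂−Z₁)
β = ln(0.256/0.051) / (5 − 1.7) = ln(5.02) / 3.3 = 1.6134 / 3.3 = 0.4889 km⁻¹

0.489 km⁻¹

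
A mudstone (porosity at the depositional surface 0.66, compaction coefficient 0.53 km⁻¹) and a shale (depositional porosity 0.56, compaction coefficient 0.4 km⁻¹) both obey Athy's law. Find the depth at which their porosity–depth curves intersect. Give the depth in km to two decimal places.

1.26 km

Set φ₀ₐ e^(−kₐZ) = φ₀ᵦ e^(−kᵦZ) ⇒ ln(φ₀ₐ/φ₀ᵦ) = (kₐ − kᵦ)·Z
Z = ln(0.66/0.56) / (0.53 − 0.4) = 0.1643 / 0.13 = 1.264 km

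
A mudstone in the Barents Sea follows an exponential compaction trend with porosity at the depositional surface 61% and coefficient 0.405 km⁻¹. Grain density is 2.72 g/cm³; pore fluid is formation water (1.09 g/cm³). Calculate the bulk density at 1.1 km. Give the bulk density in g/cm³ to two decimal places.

Porosity at depth: phi = 0.61·exp(−0.405×1.1) = 0.61×0.6405 = 0.3907
Bulk density: ρ_b = (1−phi)ρ_g + phi·ρ_f = 0.6093×2.72 + 0.3907×1.09
       = 1.657 + 0.426 = 2.083 g/cm³

2.08 g/cm³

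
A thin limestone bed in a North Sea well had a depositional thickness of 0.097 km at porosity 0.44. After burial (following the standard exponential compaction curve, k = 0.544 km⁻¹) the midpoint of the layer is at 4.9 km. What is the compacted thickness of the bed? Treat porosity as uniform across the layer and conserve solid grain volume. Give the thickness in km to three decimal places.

Porosity at 4.9 km: φ = 0.44·exp(−0.544×4.9) = 0.0306
Solid-volume conservation: h(1−φ) = h₀(1−φ₀) ⇒ h = h₀·(1−φ₀)/(1−φ)
h = 0.097 × (1 − 0.44)/(1 − 0.0306) = 0.097 × 0.5777 = 0.0560 km

0.056 km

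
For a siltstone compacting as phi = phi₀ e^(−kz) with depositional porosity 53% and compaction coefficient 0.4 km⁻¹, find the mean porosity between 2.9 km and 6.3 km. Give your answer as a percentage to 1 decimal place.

⟨phi⟩ = (1/(z₂−z₁)) ∫ phi₀ e^(−kz) dz = phi₀·(e^(−k·z₁) − e^(−k·z₂)) / (k·(z₂−z₁))
e^(−0.4×2.9) = 0.3135; e^(−0.4×6.3) = 0.0805
⟨phi⟩ = 0.53 × (0.3135 − 0.0805) / (0.4 × 3.4) = 0.53 × 0.1713 = 0.0908

9.1%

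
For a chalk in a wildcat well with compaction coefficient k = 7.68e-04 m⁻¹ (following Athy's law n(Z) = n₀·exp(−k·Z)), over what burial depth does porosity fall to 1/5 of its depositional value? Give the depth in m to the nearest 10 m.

2100 m

Working in km (1 km = 1000 m; k in km⁻¹ = k in m⁻¹ × 1000):
n/n₀ = 1/5 ⇒ exp(−k·Z) = 1/5 ⇒ Z = ln(5) / k
Z = 1.6094 / 0.768 = 2.096 km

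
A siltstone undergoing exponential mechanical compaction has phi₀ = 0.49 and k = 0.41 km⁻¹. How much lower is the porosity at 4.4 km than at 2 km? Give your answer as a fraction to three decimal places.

phi(2) = 0.49·e^(−0.41×2) = 0.2158
phi(4.4) = 0.49·e^(−0.41×4.4) = 0.0807
Δphi = 0.2158 − 0.0807 = 0.1351

0.135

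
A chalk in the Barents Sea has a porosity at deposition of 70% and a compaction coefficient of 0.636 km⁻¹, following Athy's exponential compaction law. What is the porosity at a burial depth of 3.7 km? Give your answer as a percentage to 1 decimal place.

6.7%

n = n₀·exp(−k·z) = 0.7 × exp(−0.636 × 3.7) = 0.7 × exp(−2.353)
  = 0.7 × 0.0951 = 0.0665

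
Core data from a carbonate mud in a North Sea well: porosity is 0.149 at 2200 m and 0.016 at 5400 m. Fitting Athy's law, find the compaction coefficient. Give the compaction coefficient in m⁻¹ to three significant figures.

0.000697 m⁻¹

Working in km (1 km = 1000 m; k in km⁻¹ = k in m⁻¹ × 1000):
Athy: φ(d) = φ₀ e^(−kd) ⇒ φ₁/φ₂ = e^{k(d₂−d₁)} ⇒ k = ln(φ₁/φ₂)/(d₂−d₁)
k = ln(0.149/0.016) / (5.4 − 2.2) = ln(9.312) / 3.2 = 2.2314 / 3.2 = 0.6973 km⁻¹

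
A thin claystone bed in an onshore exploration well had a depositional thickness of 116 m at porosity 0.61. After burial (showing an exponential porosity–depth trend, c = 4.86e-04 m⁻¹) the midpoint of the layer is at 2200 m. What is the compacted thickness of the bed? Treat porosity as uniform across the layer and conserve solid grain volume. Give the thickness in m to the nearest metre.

Working in km (1 km = 1000 m; c in km⁻¹ = c in m⁻¹ × 1000):
Porosity at 2.2 km: phi = 0.61·exp(−0.486×2.2) = 0.2094
Solid-volume conservation: h(1−phi) = h₀(1−phi₀) ⇒ h = h₀·(1−phi₀)/(1−phi)
h = 0.116 × (1 − 0.61)/(1 − 0.2094) = 0.116 × 0.4933 = 0.0572 km

57 m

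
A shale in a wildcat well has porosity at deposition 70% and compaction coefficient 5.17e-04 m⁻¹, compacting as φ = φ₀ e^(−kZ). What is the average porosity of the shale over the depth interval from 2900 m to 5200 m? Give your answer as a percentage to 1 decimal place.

Working in km (1 km = 1000 m; k in km⁻¹ = k in m⁻¹ × 1000):
⟨φ⟩ = (1/(Z₂−Z₁)) ∫ φ₀ e^(−kZ) dZ = φ₀·(e^(−k·Z₁) − e^(−k·Z₂)) / (k·(Z₂−Z₁))
e^(−0.517×2.9) = 0.2233; e^(−0.517×5.2) = 0.0680
⟨φ⟩ = 0.7 × (0.2233 − 0.0680) / (0.517 × 2.3) = 0.7 × 0.1306 = 0.0914

9.1%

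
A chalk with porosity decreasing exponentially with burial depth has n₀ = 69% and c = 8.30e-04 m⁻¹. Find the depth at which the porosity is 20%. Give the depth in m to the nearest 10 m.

1490 m

Working in km (1 km = 1000 m; c in km⁻¹ = c in m⁻¹ × 1000):
Invert Athy's law: Z = ln(n₀/n) / c
Z = ln(0.69/0.2) / 0.83 = ln(3.45) / 0.83 = 1.2384 / 0.83 = 1.492 km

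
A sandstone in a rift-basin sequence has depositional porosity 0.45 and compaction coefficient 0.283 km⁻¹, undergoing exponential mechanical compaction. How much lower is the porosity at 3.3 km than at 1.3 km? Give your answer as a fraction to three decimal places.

0.135

φ(1.3) = 0.45·e^(−0.283×1.3) = 0.3115
φ(3.3) = 0.45·e^(−0.283×3.3) = 0.1769
Δφ = 0.3115 − 0.1769 = 0.1346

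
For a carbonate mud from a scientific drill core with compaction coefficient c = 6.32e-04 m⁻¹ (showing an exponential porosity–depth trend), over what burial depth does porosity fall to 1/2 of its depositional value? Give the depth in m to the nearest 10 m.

Working in km (1 km = 1000 m; c in km⁻¹ = c in m⁻¹ × 1000):
phi/phi₀ = 1/2 ⇒ exp(−c·d) = 1/2 ⇒ d = ln(2) / c
d = 0.6931 / 0.632 = 1.097 km

1100 m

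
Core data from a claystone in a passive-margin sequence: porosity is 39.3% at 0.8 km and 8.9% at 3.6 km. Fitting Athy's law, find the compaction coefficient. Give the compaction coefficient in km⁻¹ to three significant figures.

0.530 km⁻¹

Athy: φ(z) = φ₀ e^(−cz) ⇒ φ₁/φ₂ = e^{c(z₂−z₁)} ⇒ c = ln(φ₁/φ₂)/(z₂−z₁)
c = ln(0.393/0.089) / (3.6 − 0.8) = ln(4.416) / 2.8 = 1.4852 / 2.8 = 0.5304 km⁻¹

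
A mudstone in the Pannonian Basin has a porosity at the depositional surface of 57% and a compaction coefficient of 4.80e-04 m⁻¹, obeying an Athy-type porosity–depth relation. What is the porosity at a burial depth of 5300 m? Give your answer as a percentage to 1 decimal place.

Working in km (1 km = 1000 m; c in km⁻¹ = c in m⁻¹ × 1000):
n = n₀·exp(−c·d) = 0.57 × exp(−0.48 × 5.3) = 0.57 × exp(−2.544)
  = 0.57 × 0.0786 = 0.0448

4.5%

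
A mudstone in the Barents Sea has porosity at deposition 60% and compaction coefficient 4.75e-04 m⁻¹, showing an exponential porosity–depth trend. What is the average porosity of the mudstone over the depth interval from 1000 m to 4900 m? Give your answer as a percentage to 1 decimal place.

Working in km (1 km = 1000 m; c in km⁻¹ = c in m⁻¹ × 1000):
⟨φ⟩ = (1/(Z₂−Z₁)) ∫ φ₀ e^(−cZ) dZ = φ₀·(e^(−c·Z₁) − e^(−c·Z₂)) / (c·(Z₂−Z₁))
e^(−0.475×1) = 0.6219; e^(−0.475×4.9) = 0.0975
⟨φ⟩ = 0.6 × (0.6219 − 0.0975) / (0.475 × 3.9) = 0.6 × 0.2830 = 0.1698

17.0%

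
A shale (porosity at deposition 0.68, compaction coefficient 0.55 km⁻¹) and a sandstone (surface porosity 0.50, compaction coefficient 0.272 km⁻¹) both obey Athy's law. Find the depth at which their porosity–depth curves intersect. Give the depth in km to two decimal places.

1.11 km

Set phi₀ₐ e^(−βₐZ) = phi₀ᵦ e^(−βᵦZ) ⇒ ln(phi₀ₐ/phi₀ᵦ) = (βₐ − βᵦ)·Z
Z = ln(0.68/0.5) / (0.55 − 0.272) = 0.3075 / 0.278 = 1.106 km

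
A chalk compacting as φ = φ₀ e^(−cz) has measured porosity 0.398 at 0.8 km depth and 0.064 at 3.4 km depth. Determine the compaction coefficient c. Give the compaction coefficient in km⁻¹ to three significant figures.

Athy: φ(z) = φ₀ e^(−cz) ⇒ φ₁/φ₂ = e^{c(z₂−z₁)} ⇒ c = ln(φ₁/φ₂)/(z₂−z₁)
c = ln(0.398/0.064) / (3.4 − 0.8) = ln(6.219) / 2.6 = 1.8276 / 2.6 = 0.7029 km⁻¹

0.703 km⁻¹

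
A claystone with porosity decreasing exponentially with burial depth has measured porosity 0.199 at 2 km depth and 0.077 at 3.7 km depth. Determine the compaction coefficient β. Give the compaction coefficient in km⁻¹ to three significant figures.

Athy: n(d) = n₀ e^(−βd) ⇒ n₁/n₂ = e^{β(d₂−d₁)} ⇒ β = ln(n₁/n₂)/(d₂−d₁)
β = ln(0.199/0.077) / (3.7 − 2) = ln(2.584) / 1.7 = 0.9495 / 1.7 = 0.5585 km⁻¹

0.559 km⁻¹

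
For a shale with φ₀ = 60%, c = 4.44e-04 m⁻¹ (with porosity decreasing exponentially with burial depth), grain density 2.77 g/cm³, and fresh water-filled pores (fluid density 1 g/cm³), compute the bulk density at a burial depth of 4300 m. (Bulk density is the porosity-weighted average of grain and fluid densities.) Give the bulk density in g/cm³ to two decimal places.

2.61 g/cm³

Working in km (1 km = 1000 m; c in km⁻¹ = c in m⁻¹ × 1000):
Porosity at depth: φ = 0.6·exp(−0.444×4.3) = 0.6×0.1482 = 0.0889
Bulk density: ρ_b = (1−φ)ρ_g + φ·ρ_f = 0.9111×2.77 + 0.0889×1
       = 2.524 + 0.089 = 2.613 g/cm³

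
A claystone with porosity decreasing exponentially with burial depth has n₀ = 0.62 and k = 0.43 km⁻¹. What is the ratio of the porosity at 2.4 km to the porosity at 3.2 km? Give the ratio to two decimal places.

1.41

n(d₁)/n(d₂) = e^(−k·d₁)/e^(−k·d₂) = e^{k(d₂−d₁)}
= exp(0.43 × 0.8) = exp(0.344) = 1.4106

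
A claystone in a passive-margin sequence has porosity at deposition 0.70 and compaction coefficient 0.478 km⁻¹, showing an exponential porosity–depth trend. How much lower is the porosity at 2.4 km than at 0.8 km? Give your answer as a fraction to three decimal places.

0.255

n(0.8) = 0.7·e^(−0.478×0.8) = 0.4776
n(2.4) = 0.7·e^(−0.478×2.4) = 0.2223
Δn = 0.4776 − 0.2223 = 0.2553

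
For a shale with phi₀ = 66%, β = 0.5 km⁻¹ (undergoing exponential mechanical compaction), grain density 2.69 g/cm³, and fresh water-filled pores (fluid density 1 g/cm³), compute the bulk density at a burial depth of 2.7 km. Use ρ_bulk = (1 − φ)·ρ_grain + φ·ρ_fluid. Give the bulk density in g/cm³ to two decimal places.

Porosity at depth: phi = 0.66·exp(−0.5×2.7) = 0.66×0.2592 = 0.1711
Bulk density: ρ_b = (1−phi)ρ_g + phi·ρ_f = 0.8289×2.69 + 0.1711×1
       = 2.230 + 0.171 = 2.401 g/cm³

2.40 g/cm³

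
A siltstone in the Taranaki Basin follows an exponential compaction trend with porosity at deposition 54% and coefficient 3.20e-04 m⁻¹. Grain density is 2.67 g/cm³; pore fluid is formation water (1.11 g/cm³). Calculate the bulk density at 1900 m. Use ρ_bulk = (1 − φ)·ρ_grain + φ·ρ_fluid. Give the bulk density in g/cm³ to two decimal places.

Working in km (1 km = 1000 m; c in km⁻¹ = c in m⁻¹ × 1000):
Porosity at depth: φ = 0.54·exp(−0.32×1.9) = 0.54×0.5444 = 0.2940
Bulk density: ρ_b = (1−φ)ρ_g + φ·ρ_f = 0.7060×2.67 + 0.2940×1.11
       = 1.885 + 0.326 = 2.211 g/cm³

2.21 g/cm³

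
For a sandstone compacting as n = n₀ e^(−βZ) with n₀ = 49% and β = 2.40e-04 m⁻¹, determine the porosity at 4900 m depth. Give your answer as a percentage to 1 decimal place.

15.1%

Working in km (1 km = 1000 m; β in km⁻¹ = β in m⁻¹ × 1000):
n = n₀·exp(−β·Z) = 0.49 × exp(−0.24 × 4.9) = 0.49 × exp(−1.176)
  = 0.49 × 0.3085 = 0.1512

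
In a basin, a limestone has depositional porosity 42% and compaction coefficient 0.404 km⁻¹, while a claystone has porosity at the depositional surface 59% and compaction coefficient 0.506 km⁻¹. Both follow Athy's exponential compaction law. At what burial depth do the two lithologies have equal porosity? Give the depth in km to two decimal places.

Set n₀ₐ e^(−cₐZ) = n₀ᵦ e^(−cᵦZ) ⇒ ln(n₀ₐ/n₀ᵦ) = (cₐ − cᵦ)·Z
Z = ln(0.42/0.59) / (0.404 − 0.506) = -0.3399 / -0.102 = 3.332 km

3.33 km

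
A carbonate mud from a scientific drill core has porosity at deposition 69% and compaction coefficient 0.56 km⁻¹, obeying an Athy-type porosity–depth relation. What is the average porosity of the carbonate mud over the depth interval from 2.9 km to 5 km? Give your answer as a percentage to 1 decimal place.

⟨phi⟩ = (1/(d₂−d₁)) ∫ phi₀ e^(−cd) dd = phi₀·(e^(−c·d₁) − e^(−c·d₂)) / (c·(d₂−d₁))
e^(−0.56×2.9) = 0.1971; e^(−0.56×5) = 0.0608
⟨phi⟩ = 0.69 × (0.1971 − 0.0608) / (0.56 × 2.1) = 0.69 × 0.1159 = 0.0800

8.0%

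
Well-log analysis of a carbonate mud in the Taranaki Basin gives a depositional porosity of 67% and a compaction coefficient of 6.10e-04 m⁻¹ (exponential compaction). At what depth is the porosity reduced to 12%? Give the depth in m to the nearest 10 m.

2820 m

Working in km (1 km = 1000 m; β in km⁻¹ = β in m⁻¹ × 1000):
Invert Athy's law: z = ln(n₀/n) / β
z = ln(0.67/0.12) / 0.61 = ln(5.583) / 0.61 = 1.7198 / 0.61 = 2.819 km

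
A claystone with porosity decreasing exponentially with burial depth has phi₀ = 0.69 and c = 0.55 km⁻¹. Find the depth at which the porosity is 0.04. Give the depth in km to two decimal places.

5.18 km

Invert Athy's law: Z = ln(phi₀/phi) / c
Z = ln(0.69/0.04) / 0.55 = ln(17.25) / 0.55 = 2.8478 / 0.55 = 5.178 km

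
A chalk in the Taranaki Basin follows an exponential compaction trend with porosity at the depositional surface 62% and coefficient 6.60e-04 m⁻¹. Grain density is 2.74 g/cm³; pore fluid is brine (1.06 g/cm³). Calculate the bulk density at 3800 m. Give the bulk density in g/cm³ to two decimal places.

Working in km (1 km = 1000 m; β in km⁻¹ = β in m⁻¹ × 1000):
Porosity at depth: φ = 0.62·exp(−0.66×3.8) = 0.62×0.0814 = 0.0505
Bulk density: ρ_b = (1−φ)ρ_g + φ·ρ_f = 0.9495×2.74 + 0.0505×1.06
       = 2.602 + 0.054 = 2.655 g/cm³

2.66 g/cm³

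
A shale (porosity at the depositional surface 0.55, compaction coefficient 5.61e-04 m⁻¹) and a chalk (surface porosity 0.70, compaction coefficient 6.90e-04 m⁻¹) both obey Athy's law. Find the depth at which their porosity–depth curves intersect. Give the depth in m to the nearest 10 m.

1870 m

Working in km (1 km = 1000 m; c in km⁻¹ = c in m⁻¹ × 1000):
Set phi₀ₐ e^(−cₐz) = phi₀ᵦ e^(−cᵦz) ⇒ ln(phi₀ₐ/phi₀ᵦ) = (cₐ − cᵦ)·z
z = ln(0.55/0.7) / (0.561 − 0.69) = -0.2412 / -0.129 = 1.869 km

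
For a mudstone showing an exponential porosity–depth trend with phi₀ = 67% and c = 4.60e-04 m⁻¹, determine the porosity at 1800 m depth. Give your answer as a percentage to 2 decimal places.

29.27%

Working in km (1 km = 1000 m; c in km⁻¹ = c in m⁻¹ × 1000):
phi = phi₀·exp(−c·Z) = 0.67 × exp(−0.46 × 1.8) = 0.67 × exp(−0.828)
  = 0.67 × 0.4369 = 0.2927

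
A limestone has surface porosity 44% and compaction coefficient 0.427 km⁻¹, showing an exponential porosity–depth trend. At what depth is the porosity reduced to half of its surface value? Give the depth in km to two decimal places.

phi/phi₀ = 1/2 ⇒ exp(−c·z) = 1/2 ⇒ z = ln(2) / c
z = 0.6931 / 0.427 = 1.623 km

1.62 km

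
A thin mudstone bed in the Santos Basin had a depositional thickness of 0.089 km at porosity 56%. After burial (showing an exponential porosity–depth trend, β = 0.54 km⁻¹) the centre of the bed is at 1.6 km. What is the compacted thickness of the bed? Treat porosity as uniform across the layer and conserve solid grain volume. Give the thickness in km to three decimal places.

Porosity at 1.6 km: n = 0.56·exp(−0.54×1.6) = 0.2360
Solid-volume conservation: h(1−n) = h₀(1−n₀) ⇒ h = h₀·(1−n₀)/(1−n)
h = 0.089 × (1 − 0.56)/(1 − 0.2360) = 0.089 × 0.5759 = 0.0513 km

0.051 km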